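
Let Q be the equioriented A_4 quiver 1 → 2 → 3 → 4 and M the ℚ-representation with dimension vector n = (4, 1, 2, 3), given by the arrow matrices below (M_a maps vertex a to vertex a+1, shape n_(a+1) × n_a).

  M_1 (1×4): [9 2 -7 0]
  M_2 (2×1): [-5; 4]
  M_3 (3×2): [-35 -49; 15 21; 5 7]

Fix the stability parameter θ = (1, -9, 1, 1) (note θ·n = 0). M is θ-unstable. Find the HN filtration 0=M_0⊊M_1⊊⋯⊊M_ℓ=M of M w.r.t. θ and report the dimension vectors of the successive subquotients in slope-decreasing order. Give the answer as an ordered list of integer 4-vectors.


Via rank(M_{q-1}∘⋯∘M_p): M ≅ I[1,1]^3, I[1,4], I[3,3], I[4,4]^2.
μ_θ-semistable layers: μ^(1)=1; μ^(2)=-4

((3, 0, 2, 3); (1, 1, 0, 0))


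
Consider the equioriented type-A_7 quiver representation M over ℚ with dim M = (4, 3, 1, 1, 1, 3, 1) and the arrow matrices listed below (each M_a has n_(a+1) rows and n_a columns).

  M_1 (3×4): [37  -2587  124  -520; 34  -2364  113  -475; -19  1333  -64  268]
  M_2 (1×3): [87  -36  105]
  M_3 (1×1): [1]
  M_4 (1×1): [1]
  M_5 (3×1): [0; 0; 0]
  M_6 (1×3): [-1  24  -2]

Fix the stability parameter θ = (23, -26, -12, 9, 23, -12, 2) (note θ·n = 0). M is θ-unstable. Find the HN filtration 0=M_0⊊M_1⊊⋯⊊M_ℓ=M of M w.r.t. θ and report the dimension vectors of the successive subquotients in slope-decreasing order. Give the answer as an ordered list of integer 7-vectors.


Via rank(M_{q-1}∘⋯∘M_p): M ≅ I[1,1]^2, I[1,2]^2, I[2,5], I[6,6]^2, I[6,7].
μ_θ-semistable layers: μ^(1)=23; μ^(2)=9; μ^(3)=2; μ^(4)=-3/2; μ^(5)=-12; μ^(6)=-26

((2, 0, 0, 0, 1, 0, 0); (0, 0, 0, 1, 0, 0, 0); (0, 0, 0, 0, 0, 0, 1); (2, 2, 0, 0, 0, 0, 0); (0, 0, 1, 0, 0, 3, 0); (0, 1, 0, 0, 0, 0, 0))


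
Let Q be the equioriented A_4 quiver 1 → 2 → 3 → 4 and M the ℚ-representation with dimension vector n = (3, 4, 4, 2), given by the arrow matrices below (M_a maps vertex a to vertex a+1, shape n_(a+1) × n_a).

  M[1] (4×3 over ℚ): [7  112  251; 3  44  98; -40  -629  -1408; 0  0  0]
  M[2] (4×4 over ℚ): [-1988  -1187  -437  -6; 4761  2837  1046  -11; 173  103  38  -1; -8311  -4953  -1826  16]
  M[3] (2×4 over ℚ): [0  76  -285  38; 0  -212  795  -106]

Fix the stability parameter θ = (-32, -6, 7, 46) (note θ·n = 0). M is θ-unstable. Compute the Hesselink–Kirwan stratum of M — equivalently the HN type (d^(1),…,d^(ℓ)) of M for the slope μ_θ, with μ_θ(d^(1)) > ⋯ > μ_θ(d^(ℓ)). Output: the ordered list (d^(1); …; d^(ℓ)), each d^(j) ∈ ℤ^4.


Barcode: M ≅ I[1,3]^2, I[1,4], I[2,3], I[4,4]. HN layers by μ_θ (4 steps, strictly decreasing):
  μ^(1)=46; μ^(2)=7; μ^(3)=-6; μ^(4)=-32

((0, 0, 0, 2); (0, 0, 4, 0); (0, 4, 0, 0); (3, 0, 0, 0))


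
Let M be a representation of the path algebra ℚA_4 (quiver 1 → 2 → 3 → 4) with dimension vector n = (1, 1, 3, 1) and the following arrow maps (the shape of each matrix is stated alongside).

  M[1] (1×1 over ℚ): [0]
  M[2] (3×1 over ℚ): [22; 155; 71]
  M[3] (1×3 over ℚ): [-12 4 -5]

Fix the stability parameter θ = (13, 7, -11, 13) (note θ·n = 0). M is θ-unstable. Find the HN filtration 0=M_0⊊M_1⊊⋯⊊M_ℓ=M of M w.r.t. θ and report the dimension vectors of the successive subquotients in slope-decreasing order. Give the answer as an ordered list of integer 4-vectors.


Via rank(M_{q-1}∘⋯∘M_p): M ≅ I[1,1], I[2,4], I[3,3]^2.
μ_θ-semistable layers: μ^(1)=13; μ^(2)=-2; μ^(3)=-11

((1, 0, 0, 1); (0, 1, 1, 0); (0, 0, 2, 0))


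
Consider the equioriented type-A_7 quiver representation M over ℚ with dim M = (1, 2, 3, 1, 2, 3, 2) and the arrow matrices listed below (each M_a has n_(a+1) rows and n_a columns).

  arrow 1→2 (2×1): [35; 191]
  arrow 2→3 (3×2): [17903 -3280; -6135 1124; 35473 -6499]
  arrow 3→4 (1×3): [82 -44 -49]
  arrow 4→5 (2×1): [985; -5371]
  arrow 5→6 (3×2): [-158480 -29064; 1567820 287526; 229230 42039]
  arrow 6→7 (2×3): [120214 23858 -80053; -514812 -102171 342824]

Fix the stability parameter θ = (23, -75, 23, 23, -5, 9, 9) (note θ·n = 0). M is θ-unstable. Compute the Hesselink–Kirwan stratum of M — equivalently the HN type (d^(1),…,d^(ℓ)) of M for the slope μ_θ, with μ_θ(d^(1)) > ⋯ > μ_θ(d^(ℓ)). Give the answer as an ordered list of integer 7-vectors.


Via rank(M_{q-1}∘⋯∘M_p): M ≅ I[1,3], I[2,7], I[3,3], I[5,5], I[6,6], I[6,7].
μ_θ-semistable layers: μ^(1)=23; μ^(2)=59/5; μ^(3)=9; μ^(4)=-5; μ^(5)=-26; μ^(6)=-75

((0, 0, 2, 0, 0, 0, 0); (0, 0, 1, 1, 1, 1, 1); (0, 0, 0, 0, 0, 2, 1); (0, 0, 0, 0, 1, 0, 0); (1, 1, 0, 0, 0, 0, 0); (0, 1, 0, 0, 0, 0, 0))


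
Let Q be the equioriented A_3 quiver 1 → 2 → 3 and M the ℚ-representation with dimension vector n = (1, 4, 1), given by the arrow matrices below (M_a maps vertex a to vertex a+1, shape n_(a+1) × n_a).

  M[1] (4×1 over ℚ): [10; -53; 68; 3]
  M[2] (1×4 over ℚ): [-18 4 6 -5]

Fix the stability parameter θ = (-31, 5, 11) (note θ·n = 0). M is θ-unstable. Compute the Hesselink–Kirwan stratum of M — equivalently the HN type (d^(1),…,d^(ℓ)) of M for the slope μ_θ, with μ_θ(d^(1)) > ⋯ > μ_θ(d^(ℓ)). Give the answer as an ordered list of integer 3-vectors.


Interval decomposition of M: I[1,3], I[2,2]^3.
HN type (ℓ=3): μ^(1)=11; μ^(2)=5; μ^(3)=-31

((0, 0, 1); (0, 4, 0); (1, 0, 0))


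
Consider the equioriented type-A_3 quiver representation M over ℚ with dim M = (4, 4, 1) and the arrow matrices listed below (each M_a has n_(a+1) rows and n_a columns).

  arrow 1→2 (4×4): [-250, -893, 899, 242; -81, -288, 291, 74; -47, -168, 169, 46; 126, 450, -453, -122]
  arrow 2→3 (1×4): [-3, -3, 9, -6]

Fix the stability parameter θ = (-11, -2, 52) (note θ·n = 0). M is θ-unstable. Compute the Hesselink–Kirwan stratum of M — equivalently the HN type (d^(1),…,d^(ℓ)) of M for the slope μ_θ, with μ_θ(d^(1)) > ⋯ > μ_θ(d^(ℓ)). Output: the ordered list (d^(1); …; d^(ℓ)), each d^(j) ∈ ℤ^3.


Via rank(M_{q-1}∘⋯∘M_p): M ≅ I[1,1], I[1,2]^2, I[1,3], I[2,2].
μ_θ-semistable layers: μ^(1)=52; μ^(2)=-2; μ^(3)=-11

((0, 0, 1); (0, 4, 0); (4, 0, 0))


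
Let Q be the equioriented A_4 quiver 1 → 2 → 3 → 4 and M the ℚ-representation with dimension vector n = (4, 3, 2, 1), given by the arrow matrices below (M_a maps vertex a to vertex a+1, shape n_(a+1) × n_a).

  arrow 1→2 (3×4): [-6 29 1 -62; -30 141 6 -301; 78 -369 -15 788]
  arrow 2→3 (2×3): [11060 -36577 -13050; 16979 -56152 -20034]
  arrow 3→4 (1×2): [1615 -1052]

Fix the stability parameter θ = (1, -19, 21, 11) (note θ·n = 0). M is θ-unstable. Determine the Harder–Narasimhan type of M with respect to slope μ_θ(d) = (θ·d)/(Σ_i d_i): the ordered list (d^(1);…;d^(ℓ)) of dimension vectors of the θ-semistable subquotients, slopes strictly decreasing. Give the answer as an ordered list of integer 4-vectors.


Barcode: M ≅ I[1,1]^2, I[1,3], I[1,4], I[2,2]. HN layers by μ_θ (5 steps, strictly decreasing):
  μ^(1)=21; μ^(2)=16; μ^(3)=1; μ^(4)=-9; μ^(5)=-19

((0, 0, 1, 0); (0, 0, 1, 1); (2, 0, 0, 0); (2, 2, 0, 0); (0, 1, 0, 0))


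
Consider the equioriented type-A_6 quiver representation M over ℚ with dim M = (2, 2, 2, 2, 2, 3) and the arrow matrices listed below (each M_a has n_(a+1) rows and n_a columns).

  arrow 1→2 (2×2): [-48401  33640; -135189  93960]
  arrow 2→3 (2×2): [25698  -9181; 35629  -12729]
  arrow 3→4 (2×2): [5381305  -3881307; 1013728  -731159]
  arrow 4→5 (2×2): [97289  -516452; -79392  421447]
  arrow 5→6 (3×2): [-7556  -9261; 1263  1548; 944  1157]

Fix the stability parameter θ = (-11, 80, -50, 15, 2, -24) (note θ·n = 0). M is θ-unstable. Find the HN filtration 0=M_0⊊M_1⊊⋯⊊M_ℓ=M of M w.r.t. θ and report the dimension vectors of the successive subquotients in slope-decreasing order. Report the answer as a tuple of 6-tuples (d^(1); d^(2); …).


Interval decomposition of M: I[1,1], I[1,6], I[2,6], I[6,6].
HN type (ℓ=3): μ^(1)=23/5; μ^(2)=-11; μ^(3)=-24

((0, 2, 2, 2, 2, 2); (2, 0, 0, 0, 0, 0); (0, 0, 0, 0, 0, 1))


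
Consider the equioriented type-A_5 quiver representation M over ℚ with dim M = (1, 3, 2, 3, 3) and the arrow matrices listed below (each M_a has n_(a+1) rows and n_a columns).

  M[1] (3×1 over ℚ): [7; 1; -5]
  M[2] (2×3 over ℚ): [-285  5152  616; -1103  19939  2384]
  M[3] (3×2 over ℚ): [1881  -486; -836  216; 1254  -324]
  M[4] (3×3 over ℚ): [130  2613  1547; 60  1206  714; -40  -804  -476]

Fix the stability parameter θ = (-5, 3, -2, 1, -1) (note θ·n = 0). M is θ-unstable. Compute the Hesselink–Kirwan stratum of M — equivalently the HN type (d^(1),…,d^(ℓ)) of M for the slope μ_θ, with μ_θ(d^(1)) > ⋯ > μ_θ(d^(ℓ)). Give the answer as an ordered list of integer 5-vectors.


Interval decomposition of M: I[1,4], I[2,2], I[2,3], I[4,4], I[4,5], I[5,5]^2.
HN type (ℓ=6): μ^(1)=3; μ^(2)=1; μ^(3)=1/2; μ^(4)=0; μ^(5)=-1; μ^(6)=-5

((0, 1, 0, 0, 0); (0, 0, 0, 2, 0); (0, 2, 2, 0, 0); (0, 0, 0, 1, 1); (0, 0, 0, 0, 2); (1, 0, 0, 0, 0))


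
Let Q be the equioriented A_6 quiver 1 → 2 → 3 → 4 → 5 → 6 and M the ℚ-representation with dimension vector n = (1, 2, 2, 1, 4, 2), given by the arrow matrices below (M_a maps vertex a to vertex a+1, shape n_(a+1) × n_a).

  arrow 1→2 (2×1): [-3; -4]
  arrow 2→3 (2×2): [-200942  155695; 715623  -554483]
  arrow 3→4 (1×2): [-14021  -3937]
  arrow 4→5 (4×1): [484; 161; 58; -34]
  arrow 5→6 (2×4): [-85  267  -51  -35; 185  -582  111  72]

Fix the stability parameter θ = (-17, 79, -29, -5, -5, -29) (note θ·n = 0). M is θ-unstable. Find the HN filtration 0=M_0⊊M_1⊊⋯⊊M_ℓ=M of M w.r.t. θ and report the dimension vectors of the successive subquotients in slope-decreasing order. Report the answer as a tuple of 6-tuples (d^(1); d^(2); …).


Via rank(M_{q-1}∘⋯∘M_p): M ≅ I[1,6], I[2,3], I[5,5]^2, I[5,6].
μ_θ-semistable layers: μ^(1)=25; μ^(2)=11/5; μ^(3)=-5; μ^(4)=-17

((0, 1, 1, 0, 0, 0); (0, 1, 1, 1, 1, 1); (0, 0, 0, 0, 2, 0); (1, 0, 0, 0, 1, 1))


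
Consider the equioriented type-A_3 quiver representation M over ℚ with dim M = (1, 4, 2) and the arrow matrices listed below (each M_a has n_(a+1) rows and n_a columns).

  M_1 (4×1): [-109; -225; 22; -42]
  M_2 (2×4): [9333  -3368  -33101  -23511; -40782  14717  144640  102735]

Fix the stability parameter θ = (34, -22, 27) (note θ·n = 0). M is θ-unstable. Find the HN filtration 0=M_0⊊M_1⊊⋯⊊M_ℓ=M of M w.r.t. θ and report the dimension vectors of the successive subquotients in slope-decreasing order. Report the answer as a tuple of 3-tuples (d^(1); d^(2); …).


Barcode: M ≅ I[1,3], I[2,2]^2, I[2,3]. HN layers by μ_θ (3 steps, strictly decreasing):
  μ^(1)=27; μ^(2)=6; μ^(3)=-22

((0, 0, 2); (1, 1, 0); (0, 3, 0))


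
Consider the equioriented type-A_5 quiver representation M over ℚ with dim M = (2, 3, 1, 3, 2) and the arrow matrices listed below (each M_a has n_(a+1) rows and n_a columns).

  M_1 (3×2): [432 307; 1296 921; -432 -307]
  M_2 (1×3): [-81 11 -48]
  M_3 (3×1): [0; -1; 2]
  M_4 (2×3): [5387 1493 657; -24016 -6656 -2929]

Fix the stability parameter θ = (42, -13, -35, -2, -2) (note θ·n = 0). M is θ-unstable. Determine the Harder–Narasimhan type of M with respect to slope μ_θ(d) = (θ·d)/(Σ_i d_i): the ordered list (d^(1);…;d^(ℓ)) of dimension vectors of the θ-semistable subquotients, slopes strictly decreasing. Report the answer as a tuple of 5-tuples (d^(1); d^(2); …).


Via rank(M_{q-1}∘⋯∘M_p): M ≅ I[1,1], I[1,2], I[2,2], I[2,5], I[4,4], I[4,5].
μ_θ-semistable layers: μ^(1)=42; μ^(2)=29/2; μ^(3)=-2; μ^(4)=-13; μ^(5)=-24

((1, 0, 0, 0, 0); (1, 1, 0, 0, 0); (0, 0, 0, 3, 2); (0, 1, 0, 0, 0); (0, 1, 1, 0, 0))


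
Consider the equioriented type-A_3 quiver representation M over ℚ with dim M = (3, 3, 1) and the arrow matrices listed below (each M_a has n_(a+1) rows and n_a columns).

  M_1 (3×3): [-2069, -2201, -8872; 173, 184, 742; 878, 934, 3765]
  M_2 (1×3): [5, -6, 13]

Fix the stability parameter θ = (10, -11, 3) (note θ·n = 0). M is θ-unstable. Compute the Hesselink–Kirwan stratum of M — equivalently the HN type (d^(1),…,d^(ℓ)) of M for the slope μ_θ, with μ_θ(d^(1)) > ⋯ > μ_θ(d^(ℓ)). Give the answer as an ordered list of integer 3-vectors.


Via rank(M_{q-1}∘⋯∘M_p): M ≅ I[1,2]^2, I[1,3].
μ_θ-semistable layers: μ^(1)=3; μ^(2)=-1/2

((0, 0, 1); (3, 3, 0))


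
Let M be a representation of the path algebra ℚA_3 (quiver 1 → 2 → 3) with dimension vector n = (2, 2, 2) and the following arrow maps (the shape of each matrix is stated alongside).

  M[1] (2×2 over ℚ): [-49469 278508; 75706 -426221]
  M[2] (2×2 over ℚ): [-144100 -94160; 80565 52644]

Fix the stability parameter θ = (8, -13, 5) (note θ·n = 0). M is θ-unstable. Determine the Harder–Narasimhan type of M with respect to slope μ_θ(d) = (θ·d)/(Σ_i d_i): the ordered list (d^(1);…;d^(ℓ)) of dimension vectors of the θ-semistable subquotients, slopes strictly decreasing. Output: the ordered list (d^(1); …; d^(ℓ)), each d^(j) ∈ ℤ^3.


Barcode: M ≅ I[1,2], I[1,3], I[3,3]. HN layers by μ_θ (2 steps, strictly decreasing):
  μ^(1)=5; μ^(2)=-5/2

((0, 0, 2); (2, 2, 0))


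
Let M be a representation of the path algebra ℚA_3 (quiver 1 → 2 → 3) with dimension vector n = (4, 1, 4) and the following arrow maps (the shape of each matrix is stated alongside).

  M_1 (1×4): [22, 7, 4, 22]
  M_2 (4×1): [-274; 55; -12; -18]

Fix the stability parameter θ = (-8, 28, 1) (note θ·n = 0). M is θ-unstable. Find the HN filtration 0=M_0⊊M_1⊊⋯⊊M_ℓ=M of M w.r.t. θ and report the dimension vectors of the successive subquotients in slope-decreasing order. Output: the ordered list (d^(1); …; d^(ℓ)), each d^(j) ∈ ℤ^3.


Interval decomposition of M: I[1,1]^3, I[1,3], I[3,3]^3.
HN type (ℓ=3): μ^(1)=29/2; μ^(2)=1; μ^(3)=-8

((0, 1, 1); (0, 0, 3); (4, 0, 0))


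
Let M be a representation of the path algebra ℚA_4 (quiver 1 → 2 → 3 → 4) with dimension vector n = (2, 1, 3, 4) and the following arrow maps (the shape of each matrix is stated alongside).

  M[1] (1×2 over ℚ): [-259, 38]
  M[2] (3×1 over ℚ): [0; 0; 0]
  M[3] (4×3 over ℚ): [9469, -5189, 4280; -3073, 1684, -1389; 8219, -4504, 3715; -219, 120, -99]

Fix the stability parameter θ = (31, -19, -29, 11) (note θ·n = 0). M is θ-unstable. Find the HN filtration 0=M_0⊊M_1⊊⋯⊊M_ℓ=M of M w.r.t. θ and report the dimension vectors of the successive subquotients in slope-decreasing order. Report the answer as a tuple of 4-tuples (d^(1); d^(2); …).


Via rank(M_{q-1}∘⋯∘M_p): M ≅ I[1,1], I[1,2], I[3,3], I[3,4]^2, I[4,4]^2.
μ_θ-semistable layers: μ^(1)=31; μ^(2)=11; μ^(3)=6; μ^(4)=-29

((1, 0, 0, 0); (0, 0, 0, 4); (1, 1, 0, 0); (0, 0, 3, 0))


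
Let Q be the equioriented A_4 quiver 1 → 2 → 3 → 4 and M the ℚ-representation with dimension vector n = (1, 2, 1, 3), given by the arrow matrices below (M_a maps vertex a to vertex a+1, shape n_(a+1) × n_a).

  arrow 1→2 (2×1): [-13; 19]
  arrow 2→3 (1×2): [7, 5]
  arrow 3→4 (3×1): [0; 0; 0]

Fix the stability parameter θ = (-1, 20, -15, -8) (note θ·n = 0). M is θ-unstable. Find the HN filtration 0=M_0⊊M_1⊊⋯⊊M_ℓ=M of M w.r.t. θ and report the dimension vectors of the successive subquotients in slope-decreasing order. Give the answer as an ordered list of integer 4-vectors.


Barcode: M ≅ I[1,3], I[2,2], I[4,4]^3. HN layers by μ_θ (4 steps, strictly decreasing):
  μ^(1)=20; μ^(2)=5/2; μ^(3)=-1; μ^(4)=-8

((0, 1, 0, 0); (0, 1, 1, 0); (1, 0, 0, 0); (0, 0, 0, 3))


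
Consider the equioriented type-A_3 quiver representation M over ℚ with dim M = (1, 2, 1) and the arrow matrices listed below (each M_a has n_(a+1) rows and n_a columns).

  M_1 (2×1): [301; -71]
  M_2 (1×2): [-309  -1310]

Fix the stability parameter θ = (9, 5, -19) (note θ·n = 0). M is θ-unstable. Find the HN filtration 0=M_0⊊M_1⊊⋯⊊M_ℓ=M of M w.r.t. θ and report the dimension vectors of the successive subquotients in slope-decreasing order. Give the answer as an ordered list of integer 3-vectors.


Barcode: M ≅ I[1,3], I[2,2]. HN layers by μ_θ (2 steps, strictly decreasing):
  μ^(1)=5; μ^(2)=-5/3

((0, 1, 0); (1, 1, 1))


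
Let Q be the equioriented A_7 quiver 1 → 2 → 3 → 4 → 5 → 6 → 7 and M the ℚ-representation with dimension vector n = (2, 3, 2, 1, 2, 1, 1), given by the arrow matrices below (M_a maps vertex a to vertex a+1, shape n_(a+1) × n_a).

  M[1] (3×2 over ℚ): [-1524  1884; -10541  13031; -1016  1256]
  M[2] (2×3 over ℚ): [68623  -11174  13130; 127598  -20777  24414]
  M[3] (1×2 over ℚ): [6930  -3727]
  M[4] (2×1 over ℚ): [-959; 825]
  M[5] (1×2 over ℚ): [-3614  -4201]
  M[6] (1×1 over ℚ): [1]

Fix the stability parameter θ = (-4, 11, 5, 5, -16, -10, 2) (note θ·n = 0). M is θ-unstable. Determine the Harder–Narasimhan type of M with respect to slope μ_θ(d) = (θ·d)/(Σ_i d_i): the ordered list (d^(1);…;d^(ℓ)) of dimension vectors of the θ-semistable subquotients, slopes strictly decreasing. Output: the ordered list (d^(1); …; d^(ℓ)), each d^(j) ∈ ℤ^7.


Barcode: M ≅ I[1,1], I[1,7], I[2,2], I[2,3], I[5,5]. HN layers by μ_θ (6 steps, strictly decreasing):
  μ^(1)=11; μ^(2)=8; μ^(3)=2; μ^(4)=-1; μ^(5)=-4; μ^(6)=-16

((0, 1, 0, 0, 0, 0, 0); (0, 1, 1, 0, 0, 0, 0); (0, 0, 0, 0, 0, 0, 1); (0, 1, 1, 1, 1, 1, 0); (2, 0, 0, 0, 0, 0, 0); (0, 0, 0, 0, 1, 0, 0))


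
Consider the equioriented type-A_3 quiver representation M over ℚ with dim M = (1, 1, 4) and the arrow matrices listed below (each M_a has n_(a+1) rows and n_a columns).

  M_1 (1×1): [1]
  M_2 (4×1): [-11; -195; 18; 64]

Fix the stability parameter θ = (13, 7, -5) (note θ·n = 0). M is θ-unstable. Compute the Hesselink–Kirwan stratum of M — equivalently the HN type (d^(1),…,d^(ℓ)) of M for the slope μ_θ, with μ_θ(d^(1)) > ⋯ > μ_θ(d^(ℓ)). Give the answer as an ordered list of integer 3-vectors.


Via rank(M_{q-1}∘⋯∘M_p): M ≅ I[1,3], I[3,3]^3.
μ_θ-semistable layers: μ^(1)=5; μ^(2)=-5

((1, 1, 1); (0, 0, 3))


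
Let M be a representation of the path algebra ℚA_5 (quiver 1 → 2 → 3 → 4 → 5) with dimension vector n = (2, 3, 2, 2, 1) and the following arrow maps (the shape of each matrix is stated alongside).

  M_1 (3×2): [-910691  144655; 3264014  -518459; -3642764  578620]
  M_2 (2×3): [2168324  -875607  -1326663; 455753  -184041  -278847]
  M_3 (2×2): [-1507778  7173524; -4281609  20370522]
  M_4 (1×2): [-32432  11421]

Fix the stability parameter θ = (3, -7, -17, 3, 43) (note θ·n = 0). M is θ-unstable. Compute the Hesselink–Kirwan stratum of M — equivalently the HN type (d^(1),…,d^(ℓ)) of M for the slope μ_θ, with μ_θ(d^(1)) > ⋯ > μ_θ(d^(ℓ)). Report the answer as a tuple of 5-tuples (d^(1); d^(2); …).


Barcode: M ≅ I[1,3], I[1,5], I[2,2], I[4,4]. HN layers by μ_θ (3 steps, strictly decreasing):
  μ^(1)=43; μ^(2)=3; μ^(3)=-7

((0, 0, 0, 0, 1); (0, 0, 0, 2, 0); (2, 3, 2, 0, 0))


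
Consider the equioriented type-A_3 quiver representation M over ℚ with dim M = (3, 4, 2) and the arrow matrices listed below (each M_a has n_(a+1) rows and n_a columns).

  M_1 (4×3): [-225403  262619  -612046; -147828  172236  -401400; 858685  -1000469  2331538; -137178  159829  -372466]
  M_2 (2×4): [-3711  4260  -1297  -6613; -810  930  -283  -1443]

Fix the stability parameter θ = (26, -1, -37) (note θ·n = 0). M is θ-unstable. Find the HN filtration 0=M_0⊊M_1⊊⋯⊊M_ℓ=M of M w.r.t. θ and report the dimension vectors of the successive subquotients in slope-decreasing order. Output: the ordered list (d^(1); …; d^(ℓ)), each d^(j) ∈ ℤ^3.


Interval decomposition of M: I[1,1], I[1,3]^2, I[2,2]^2.
HN type (ℓ=3): μ^(1)=26; μ^(2)=-1; μ^(3)=-4

((1, 0, 0); (0, 2, 0); (2, 2, 2))


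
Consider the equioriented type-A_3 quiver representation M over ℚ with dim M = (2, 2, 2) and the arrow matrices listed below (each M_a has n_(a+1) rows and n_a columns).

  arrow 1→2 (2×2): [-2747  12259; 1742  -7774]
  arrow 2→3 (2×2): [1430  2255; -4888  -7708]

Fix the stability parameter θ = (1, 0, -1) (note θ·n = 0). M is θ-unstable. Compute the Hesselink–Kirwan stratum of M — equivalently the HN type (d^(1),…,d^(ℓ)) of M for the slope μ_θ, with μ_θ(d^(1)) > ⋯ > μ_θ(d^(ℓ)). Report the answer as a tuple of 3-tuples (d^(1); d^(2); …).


Via rank(M_{q-1}∘⋯∘M_p): M ≅ I[1,1], I[1,2], I[2,3], I[3,3].
μ_θ-semistable layers: μ^(1)=1; μ^(2)=1/2; μ^(3)=-1/2; μ^(4)=-1

((1, 0, 0); (1, 1, 0); (0, 1, 1); (0, 0, 1))


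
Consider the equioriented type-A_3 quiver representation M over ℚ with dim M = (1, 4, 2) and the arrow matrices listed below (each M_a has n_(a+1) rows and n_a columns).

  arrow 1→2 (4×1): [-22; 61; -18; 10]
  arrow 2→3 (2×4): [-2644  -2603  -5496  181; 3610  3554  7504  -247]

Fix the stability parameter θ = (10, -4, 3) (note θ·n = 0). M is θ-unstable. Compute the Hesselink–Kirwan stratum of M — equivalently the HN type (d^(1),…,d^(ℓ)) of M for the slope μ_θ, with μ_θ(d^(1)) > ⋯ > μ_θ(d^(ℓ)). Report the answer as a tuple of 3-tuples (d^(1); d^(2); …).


Via rank(M_{q-1}∘⋯∘M_p): M ≅ I[1,3], I[2,2]^2, I[2,3].
μ_θ-semistable layers: μ^(1)=3; μ^(2)=-4

((1, 1, 2); (0, 3, 0))


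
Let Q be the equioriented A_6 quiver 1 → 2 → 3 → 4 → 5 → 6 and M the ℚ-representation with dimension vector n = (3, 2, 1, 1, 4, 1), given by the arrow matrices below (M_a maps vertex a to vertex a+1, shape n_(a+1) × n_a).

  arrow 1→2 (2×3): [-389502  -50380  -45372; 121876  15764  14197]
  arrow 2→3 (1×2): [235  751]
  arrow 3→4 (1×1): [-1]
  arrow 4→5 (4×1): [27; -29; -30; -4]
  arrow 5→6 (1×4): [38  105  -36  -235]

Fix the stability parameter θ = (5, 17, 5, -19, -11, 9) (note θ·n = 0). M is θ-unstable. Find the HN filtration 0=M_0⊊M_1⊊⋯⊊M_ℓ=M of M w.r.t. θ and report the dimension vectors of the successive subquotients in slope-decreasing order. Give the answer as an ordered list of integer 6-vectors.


Via rank(M_{q-1}∘⋯∘M_p): M ≅ I[1,1], I[1,2], I[1,6], I[5,5]^3.
μ_θ-semistable layers: μ^(1)=17; μ^(2)=9; μ^(3)=5; μ^(4)=-3/5; μ^(5)=-11

((0, 1, 0, 0, 0, 0); (0, 0, 0, 0, 0, 1); (2, 0, 0, 0, 0, 0); (1, 1, 1, 1, 1, 0); (0, 0, 0, 0, 3, 0))


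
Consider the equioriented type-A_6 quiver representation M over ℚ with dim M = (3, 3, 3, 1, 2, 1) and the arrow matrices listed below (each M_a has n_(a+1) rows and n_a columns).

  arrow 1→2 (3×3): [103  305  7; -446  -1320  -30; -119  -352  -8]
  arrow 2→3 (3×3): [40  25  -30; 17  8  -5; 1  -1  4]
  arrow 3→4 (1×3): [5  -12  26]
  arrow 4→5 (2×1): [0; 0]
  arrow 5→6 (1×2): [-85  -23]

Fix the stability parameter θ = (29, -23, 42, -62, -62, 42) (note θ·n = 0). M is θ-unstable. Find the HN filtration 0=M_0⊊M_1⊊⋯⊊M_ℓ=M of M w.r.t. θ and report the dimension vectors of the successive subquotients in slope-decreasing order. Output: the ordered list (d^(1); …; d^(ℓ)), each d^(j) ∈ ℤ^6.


Barcode: M ≅ I[1,3]^2, I[1,4], I[5,5], I[5,6]. HN layers by μ_θ (4 steps, strictly decreasing):
  μ^(1)=42; μ^(2)=3; μ^(3)=-7/2; μ^(4)=-62

((0, 0, 2, 0, 0, 1); (2, 2, 0, 0, 0, 0); (1, 1, 1, 1, 0, 0); (0, 0, 0, 0, 2, 0))


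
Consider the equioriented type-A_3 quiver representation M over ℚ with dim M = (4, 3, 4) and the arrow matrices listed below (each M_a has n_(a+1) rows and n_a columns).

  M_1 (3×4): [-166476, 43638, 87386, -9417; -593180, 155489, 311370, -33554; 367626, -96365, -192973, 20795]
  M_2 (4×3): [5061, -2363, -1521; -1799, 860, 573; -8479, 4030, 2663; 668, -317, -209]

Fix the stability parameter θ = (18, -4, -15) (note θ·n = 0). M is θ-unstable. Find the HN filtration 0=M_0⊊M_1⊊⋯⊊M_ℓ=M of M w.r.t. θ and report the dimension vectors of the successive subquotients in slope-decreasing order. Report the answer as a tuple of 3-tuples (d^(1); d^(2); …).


Via rank(M_{q-1}∘⋯∘M_p): M ≅ I[1,1], I[1,3]^3, I[3,3].
μ_θ-semistable layers: μ^(1)=18; μ^(2)=-1/3; μ^(3)=-15

((1, 0, 0); (3, 3, 3); (0, 0, 1))


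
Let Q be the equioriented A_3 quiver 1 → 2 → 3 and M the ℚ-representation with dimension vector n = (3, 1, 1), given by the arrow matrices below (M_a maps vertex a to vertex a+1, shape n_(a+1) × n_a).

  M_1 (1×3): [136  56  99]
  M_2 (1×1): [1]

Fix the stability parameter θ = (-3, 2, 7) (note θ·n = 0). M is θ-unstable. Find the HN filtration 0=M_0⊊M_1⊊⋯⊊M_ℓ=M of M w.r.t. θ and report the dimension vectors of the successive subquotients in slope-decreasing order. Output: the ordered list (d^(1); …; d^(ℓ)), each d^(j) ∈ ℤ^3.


Interval decomposition of M: I[1,1]^2, I[1,3].
HN type (ℓ=3): μ^(1)=7; μ^(2)=2; μ^(3)=-3

((0, 0, 1); (0, 1, 0); (3, 0, 0))


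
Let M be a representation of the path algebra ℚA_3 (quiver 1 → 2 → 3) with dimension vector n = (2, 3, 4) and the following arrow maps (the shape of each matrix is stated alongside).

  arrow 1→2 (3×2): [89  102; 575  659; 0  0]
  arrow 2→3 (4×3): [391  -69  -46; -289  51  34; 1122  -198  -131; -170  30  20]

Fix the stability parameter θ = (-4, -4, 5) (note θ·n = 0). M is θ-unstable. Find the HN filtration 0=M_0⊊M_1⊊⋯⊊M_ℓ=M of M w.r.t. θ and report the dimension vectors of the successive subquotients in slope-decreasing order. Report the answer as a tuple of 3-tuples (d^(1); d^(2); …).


Barcode: M ≅ I[1,2], I[1,3], I[2,3], I[3,3]^2. HN layers by μ_θ (2 steps, strictly decreasing):
  μ^(1)=5; μ^(2)=-4

((0, 0, 4); (2, 3, 0))


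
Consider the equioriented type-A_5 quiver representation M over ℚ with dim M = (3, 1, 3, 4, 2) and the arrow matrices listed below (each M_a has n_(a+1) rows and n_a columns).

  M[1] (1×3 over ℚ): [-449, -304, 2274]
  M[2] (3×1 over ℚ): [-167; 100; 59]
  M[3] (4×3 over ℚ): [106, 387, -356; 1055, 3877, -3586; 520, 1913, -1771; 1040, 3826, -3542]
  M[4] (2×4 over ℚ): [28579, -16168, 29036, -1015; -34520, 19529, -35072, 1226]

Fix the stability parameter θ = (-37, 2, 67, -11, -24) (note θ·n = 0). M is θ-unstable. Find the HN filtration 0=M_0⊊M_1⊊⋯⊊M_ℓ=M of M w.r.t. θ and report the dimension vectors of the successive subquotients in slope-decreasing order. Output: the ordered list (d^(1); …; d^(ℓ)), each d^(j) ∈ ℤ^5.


Via rank(M_{q-1}∘⋯∘M_p): M ≅ I[1,1]^2, I[1,5], I[3,4], I[3,5], I[4,4].
μ_θ-semistable layers: μ^(1)=28; μ^(2)=32/3; μ^(3)=2; μ^(4)=-11; μ^(5)=-37

((0, 0, 1, 1, 0); (0, 0, 2, 2, 2); (0, 1, 0, 0, 0); (0, 0, 0, 1, 0); (3, 0, 0, 0, 0))


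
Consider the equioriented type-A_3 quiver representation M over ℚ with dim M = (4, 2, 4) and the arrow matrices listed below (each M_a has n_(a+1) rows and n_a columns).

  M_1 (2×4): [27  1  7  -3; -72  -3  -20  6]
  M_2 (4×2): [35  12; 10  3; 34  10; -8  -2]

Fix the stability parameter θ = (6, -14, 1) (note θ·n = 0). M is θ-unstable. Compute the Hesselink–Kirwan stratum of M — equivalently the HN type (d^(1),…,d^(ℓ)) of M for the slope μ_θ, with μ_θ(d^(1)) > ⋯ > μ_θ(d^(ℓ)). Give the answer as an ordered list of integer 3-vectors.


Interval decomposition of M: I[1,1]^2, I[1,3]^2, I[3,3]^2.
HN type (ℓ=3): μ^(1)=6; μ^(2)=1; μ^(3)=-4

((2, 0, 0); (0, 0, 4); (2, 2, 0))


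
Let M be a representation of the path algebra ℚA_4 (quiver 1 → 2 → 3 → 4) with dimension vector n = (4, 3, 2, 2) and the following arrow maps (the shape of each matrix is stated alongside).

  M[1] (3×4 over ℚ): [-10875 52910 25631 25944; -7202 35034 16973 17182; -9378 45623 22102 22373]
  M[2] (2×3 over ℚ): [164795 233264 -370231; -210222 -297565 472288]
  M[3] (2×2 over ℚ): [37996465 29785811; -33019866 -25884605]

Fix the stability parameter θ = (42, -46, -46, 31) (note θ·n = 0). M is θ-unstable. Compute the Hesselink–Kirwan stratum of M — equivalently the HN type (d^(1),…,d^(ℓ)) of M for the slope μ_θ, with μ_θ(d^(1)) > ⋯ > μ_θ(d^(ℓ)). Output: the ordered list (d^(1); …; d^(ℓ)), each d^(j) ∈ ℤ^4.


Via rank(M_{q-1}∘⋯∘M_p): M ≅ I[1,1], I[1,2], I[1,4]^2.
μ_θ-semistable layers: μ^(1)=42; μ^(2)=31; μ^(3)=-2; μ^(4)=-50/3

((1, 0, 0, 0); (0, 0, 0, 2); (1, 1, 0, 0); (2, 2, 2, 0))


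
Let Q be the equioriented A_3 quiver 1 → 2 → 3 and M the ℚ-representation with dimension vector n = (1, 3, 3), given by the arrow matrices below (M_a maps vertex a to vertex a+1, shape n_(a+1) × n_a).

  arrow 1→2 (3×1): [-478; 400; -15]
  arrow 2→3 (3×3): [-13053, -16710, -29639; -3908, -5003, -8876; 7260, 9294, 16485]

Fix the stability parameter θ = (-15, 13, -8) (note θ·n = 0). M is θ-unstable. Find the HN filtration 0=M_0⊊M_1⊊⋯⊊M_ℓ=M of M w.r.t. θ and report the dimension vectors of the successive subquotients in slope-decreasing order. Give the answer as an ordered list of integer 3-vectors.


Barcode: M ≅ I[1,3], I[2,3]^2. HN layers by μ_θ (2 steps, strictly decreasing):
  μ^(1)=5/2; μ^(2)=-15

((0, 3, 3); (1, 0, 0))


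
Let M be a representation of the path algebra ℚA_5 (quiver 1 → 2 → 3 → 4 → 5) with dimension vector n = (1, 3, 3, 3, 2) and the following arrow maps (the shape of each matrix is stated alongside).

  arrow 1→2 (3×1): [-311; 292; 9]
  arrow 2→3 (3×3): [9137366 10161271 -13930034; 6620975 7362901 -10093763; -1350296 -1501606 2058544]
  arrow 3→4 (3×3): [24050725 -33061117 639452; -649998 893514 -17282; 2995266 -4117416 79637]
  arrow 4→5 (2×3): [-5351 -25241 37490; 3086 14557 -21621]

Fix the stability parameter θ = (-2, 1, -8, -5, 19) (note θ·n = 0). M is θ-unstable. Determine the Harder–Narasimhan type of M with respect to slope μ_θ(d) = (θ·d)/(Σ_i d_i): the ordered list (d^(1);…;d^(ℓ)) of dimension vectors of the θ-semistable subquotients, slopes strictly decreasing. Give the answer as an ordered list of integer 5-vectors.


Via rank(M_{q-1}∘⋯∘M_p): M ≅ I[1,2], I[2,3], I[2,5], I[3,5], I[4,4].
μ_θ-semistable layers: μ^(1)=19; μ^(2)=1; μ^(3)=-2; μ^(4)=-7/2; μ^(5)=-4; μ^(6)=-5; μ^(7)=-8

((0, 0, 0, 0, 2); (0, 1, 0, 0, 0); (1, 0, 0, 0, 0); (0, 1, 1, 0, 0); (0, 1, 1, 1, 0); (0, 0, 0, 2, 0); (0, 0, 1, 0, 0))


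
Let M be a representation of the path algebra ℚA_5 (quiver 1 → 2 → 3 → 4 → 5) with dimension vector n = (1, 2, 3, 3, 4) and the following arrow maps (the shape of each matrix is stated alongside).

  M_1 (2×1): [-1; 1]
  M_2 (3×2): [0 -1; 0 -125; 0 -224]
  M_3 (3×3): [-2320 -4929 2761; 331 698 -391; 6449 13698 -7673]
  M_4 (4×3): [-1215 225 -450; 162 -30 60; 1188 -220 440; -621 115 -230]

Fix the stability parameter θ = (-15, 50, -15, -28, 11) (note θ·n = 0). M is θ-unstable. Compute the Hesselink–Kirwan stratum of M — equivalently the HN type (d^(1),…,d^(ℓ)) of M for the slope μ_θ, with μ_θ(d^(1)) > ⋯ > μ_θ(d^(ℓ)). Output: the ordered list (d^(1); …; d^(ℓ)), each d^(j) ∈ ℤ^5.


Interval decomposition of M: I[1,5], I[2,2], I[3,3], I[3,4], I[4,4], I[5,5]^3.
HN type (ℓ=6): μ^(1)=50; μ^(2)=11; μ^(3)=7/3; μ^(4)=-15; μ^(5)=-43/2; μ^(6)=-28

((0, 1, 0, 0, 0); (0, 0, 0, 0, 4); (0, 1, 1, 1, 0); (1, 0, 1, 0, 0); (0, 0, 1, 1, 0); (0, 0, 0, 1, 0))


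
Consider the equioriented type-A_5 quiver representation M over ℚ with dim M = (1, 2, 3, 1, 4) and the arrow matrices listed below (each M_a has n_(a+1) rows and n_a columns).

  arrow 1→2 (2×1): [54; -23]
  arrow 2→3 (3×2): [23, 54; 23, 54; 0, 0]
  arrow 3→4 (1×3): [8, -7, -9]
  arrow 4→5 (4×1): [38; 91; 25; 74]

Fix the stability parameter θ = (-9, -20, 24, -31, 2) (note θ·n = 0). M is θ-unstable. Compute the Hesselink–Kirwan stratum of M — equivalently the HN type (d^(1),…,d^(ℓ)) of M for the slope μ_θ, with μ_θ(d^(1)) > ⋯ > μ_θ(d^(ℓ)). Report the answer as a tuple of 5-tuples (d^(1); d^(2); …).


Interval decomposition of M: I[1,2], I[2,5], I[3,3]^2, I[5,5]^3.
HN type (ℓ=5): μ^(1)=24; μ^(2)=2; μ^(3)=-7/2; μ^(4)=-29/2; μ^(5)=-20

((0, 0, 2, 0, 0); (0, 0, 0, 0, 4); (0, 0, 1, 1, 0); (1, 1, 0, 0, 0); (0, 1, 0, 0, 0))


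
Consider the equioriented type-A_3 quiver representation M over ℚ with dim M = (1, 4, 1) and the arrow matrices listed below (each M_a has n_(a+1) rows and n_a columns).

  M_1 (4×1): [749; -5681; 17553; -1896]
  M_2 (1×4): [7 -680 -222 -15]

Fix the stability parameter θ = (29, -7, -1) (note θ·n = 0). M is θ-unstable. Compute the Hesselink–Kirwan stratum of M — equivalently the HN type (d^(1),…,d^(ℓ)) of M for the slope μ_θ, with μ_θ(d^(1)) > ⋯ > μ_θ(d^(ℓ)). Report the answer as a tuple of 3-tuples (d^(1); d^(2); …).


Interval decomposition of M: I[1,3], I[2,2]^3.
HN type (ℓ=2): μ^(1)=7; μ^(2)=-7

((1, 1, 1); (0, 3, 0))


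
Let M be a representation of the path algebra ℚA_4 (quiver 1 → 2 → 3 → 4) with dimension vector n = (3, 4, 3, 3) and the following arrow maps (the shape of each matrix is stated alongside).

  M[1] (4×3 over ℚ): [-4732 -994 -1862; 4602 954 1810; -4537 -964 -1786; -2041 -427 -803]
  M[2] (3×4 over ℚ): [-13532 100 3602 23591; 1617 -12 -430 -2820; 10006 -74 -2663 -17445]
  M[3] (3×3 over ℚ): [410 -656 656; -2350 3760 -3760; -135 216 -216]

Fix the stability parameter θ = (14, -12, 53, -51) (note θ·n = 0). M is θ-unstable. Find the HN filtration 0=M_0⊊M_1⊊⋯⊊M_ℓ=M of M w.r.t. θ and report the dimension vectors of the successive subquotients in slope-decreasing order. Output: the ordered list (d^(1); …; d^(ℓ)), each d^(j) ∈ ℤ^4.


Barcode: M ≅ I[1,1], I[1,3], I[1,4], I[2,2], I[2,3], I[4,4]^2. HN layers by μ_θ (5 steps, strictly decreasing):
  μ^(1)=53; μ^(2)=14; μ^(3)=1; μ^(4)=-12; μ^(5)=-51

((0, 0, 2, 0); (1, 0, 0, 0); (2, 2, 1, 1); (0, 2, 0, 0); (0, 0, 0, 2))


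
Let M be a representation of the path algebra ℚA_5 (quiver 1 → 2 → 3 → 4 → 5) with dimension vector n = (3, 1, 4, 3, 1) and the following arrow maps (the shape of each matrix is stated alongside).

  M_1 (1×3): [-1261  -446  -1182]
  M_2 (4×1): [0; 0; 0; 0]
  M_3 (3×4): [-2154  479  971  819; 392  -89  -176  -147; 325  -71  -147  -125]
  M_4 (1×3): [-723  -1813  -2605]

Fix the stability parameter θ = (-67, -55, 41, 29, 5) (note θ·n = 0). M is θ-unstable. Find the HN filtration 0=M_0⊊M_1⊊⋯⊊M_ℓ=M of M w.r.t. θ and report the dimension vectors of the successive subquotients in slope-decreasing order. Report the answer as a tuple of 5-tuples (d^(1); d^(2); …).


Barcode: M ≅ I[1,1]^2, I[1,2], I[3,3], I[3,4]^2, I[3,5]. HN layers by μ_θ (5 steps, strictly decreasing):
  μ^(1)=41; μ^(2)=35; μ^(3)=25; μ^(4)=-55; μ^(5)=-67

((0, 0, 1, 0, 0); (0, 0, 2, 2, 0); (0, 0, 1, 1, 1); (0, 1, 0, 0, 0); (3, 0, 0, 0, 0))


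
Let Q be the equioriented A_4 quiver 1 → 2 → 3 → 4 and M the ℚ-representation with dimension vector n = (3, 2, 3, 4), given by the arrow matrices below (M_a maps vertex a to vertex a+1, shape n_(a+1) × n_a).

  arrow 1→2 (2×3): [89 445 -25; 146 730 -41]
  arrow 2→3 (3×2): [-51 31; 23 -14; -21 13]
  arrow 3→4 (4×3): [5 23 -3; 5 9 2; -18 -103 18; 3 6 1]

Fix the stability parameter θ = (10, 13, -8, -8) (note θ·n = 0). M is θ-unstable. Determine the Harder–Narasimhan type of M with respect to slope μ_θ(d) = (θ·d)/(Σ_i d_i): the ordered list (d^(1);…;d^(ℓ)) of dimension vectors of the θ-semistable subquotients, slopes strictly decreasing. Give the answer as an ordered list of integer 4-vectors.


Barcode: M ≅ I[1,1], I[1,4]^2, I[3,4], I[4,4]. HN layers by μ_θ (3 steps, strictly decreasing):
  μ^(1)=10; μ^(2)=7/4; μ^(3)=-8

((1, 0, 0, 0); (2, 2, 2, 2); (0, 0, 1, 2))


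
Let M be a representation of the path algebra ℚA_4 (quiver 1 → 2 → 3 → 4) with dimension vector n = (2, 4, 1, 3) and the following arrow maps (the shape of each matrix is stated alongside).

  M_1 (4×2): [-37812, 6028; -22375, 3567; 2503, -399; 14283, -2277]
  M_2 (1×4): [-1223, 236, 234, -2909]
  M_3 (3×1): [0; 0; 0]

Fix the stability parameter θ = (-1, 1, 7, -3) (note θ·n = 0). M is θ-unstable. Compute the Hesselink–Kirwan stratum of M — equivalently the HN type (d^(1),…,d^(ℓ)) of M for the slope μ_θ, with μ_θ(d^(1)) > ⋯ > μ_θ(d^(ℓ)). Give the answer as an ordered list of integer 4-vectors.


Barcode: M ≅ I[1,2], I[1,3], I[2,2]^2, I[4,4]^3. HN layers by μ_θ (4 steps, strictly decreasing):
  μ^(1)=7; μ^(2)=1; μ^(3)=-1; μ^(4)=-3

((0, 0, 1, 0); (0, 4, 0, 0); (2, 0, 0, 0); (0, 0, 0, 3))


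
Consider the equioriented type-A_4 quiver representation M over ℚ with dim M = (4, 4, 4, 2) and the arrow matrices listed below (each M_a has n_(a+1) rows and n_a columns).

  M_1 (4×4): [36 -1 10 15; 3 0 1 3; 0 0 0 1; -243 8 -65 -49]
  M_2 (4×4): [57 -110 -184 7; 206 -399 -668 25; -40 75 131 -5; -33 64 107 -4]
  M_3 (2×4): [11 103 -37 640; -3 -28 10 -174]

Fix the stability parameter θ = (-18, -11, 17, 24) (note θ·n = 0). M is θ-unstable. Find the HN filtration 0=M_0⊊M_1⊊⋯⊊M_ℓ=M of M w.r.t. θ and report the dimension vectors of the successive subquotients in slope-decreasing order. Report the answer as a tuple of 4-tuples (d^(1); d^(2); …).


Interval decomposition of M: I[1,1], I[1,3], I[1,4]^2, I[2,3].
HN type (ℓ=4): μ^(1)=24; μ^(2)=17; μ^(3)=-11; μ^(4)=-18

((0, 0, 0, 2); (0, 0, 4, 0); (0, 4, 0, 0); (4, 0, 0, 0))


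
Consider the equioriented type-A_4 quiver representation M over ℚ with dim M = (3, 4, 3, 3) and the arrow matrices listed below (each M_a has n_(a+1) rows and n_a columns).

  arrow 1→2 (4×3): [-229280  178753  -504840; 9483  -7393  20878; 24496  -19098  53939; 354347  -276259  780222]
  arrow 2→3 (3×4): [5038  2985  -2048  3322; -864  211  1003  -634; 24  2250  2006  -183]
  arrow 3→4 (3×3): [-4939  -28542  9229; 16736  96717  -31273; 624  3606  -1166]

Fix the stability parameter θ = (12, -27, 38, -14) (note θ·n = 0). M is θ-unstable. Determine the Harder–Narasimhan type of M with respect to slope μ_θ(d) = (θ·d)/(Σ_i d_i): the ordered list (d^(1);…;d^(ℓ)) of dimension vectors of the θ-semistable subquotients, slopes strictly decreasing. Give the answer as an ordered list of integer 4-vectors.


Via rank(M_{q-1}∘⋯∘M_p): M ≅ I[1,2], I[1,3], I[1,4], I[2,4], I[4,4].
μ_θ-semistable layers: μ^(1)=38; μ^(2)=12; μ^(3)=-15/2; μ^(4)=-14; μ^(5)=-27

((0, 0, 1, 0); (0, 0, 2, 2); (3, 3, 0, 0); (0, 0, 0, 1); (0, 1, 0, 0))


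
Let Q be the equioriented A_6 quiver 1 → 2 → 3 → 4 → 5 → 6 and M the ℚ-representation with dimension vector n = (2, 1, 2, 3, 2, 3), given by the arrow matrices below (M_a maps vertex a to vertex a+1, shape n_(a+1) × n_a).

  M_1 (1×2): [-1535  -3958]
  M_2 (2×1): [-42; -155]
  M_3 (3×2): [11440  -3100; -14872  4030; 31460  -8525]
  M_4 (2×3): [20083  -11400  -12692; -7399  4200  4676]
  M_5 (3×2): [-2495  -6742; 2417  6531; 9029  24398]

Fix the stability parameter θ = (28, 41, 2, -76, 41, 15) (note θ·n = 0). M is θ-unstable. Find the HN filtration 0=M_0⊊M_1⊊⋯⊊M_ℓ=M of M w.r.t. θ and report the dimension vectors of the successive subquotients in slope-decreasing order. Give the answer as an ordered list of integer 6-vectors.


Interval decomposition of M: I[1,1], I[1,4], I[3,3], I[4,4], I[4,6], I[5,6], I[6,6].
HN type (ℓ=5): μ^(1)=28; μ^(2)=15; μ^(3)=2; μ^(4)=-5/4; μ^(5)=-76

((1, 0, 0, 0, 2, 2); (0, 0, 0, 0, 0, 1); (0, 0, 1, 0, 0, 0); (1, 1, 1, 1, 0, 0); (0, 0, 0, 2, 0, 0))


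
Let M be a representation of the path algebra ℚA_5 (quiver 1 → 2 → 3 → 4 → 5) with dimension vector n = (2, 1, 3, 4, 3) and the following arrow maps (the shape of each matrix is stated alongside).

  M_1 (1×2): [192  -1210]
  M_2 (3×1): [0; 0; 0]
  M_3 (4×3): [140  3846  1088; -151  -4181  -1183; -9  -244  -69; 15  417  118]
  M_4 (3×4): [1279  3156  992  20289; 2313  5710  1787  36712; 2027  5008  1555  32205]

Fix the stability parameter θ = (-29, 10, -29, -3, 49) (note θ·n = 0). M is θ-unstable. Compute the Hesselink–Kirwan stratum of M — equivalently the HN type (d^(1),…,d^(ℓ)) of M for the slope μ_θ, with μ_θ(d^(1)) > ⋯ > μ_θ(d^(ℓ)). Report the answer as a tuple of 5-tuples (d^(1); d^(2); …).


Barcode: M ≅ I[1,1], I[1,2], I[3,4], I[3,5]^2, I[4,5]. HN layers by μ_θ (4 steps, strictly decreasing):
  μ^(1)=49; μ^(2)=10; μ^(3)=-3; μ^(4)=-29

((0, 0, 0, 0, 3); (0, 1, 0, 0, 0); (0, 0, 0, 4, 0); (2, 0, 3, 0, 0))
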